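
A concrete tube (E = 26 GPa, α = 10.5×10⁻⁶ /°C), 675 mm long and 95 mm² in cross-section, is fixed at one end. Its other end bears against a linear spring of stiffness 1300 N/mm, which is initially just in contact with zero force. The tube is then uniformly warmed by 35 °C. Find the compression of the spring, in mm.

If the spring were absent the tube would lengthen by αΔT L = 10.5×10⁻⁶ × 35 × 675 = 0.2481 mm.
With a force P in the spring, the elastic change of the tube is PL/(AE) and that of the spring is P/k; compatibility requires their sum to equal δ_free.
P [ L/(AE) + 1/k ] = δ_free → P [ 675/(95×26×10³) + 1/(1300) ] = 0.2481.
P = 0.2481 / 0.001043 = 237.9 N.
Spring compression = P/k = 237.9/(1300) = 0.183 mm.

δ ≈ 0.183 mm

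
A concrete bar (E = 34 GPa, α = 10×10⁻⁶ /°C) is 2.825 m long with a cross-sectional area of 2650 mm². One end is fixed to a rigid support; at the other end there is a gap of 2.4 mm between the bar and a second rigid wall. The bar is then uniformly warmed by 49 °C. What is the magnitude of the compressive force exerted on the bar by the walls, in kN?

Unrestrained expansion: δ_free = αΔT L = 10×10⁻⁶ × 49 × 2825 = 1.384 mm.
Since δ_free = 1.38 mm is less than the 2.4 mm gap, the bar never touches the wall. No axial force develops.

P ≈ 0 kN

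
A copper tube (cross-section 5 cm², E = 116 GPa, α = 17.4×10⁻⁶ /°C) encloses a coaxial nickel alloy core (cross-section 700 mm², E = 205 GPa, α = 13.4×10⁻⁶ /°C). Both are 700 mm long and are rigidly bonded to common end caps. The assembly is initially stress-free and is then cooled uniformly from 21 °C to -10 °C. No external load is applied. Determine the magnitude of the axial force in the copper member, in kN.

The copper has the larger α, so on cooling it would change length more than the nickel alloy if both were free. The rigid plates force a common final length, so the copper is put into tension and the nickel alloy into compression, with equal and opposite forces P (no external load).
Compatibility of the two members (thermal + elastic change equal): (α₁ − α₂)ΔT = P·[1/(A₁E₁) + 1/(A₂E₂)].
|α₁ − α₂|·ΔT = 4×10⁻⁶ × 31 = 0.000124.
1/(A₁E₁) + 1/(A₂E₂) = 1/(500×116×10³) + 1/(700×205×10³) = 2.421×10⁻⁸ N⁻¹.
P = 0.000124 / 2.421×10⁻⁸ = 5122 N = 5.122 kN.

P ≈ 5.12 kN (tensile in the copper)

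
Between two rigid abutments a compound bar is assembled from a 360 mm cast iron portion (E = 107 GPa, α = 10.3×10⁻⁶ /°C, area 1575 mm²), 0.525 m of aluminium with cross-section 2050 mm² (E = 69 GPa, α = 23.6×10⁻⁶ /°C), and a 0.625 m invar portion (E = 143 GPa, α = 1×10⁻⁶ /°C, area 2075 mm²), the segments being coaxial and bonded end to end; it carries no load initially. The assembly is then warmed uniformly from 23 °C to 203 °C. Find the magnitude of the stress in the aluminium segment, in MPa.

With the walls removed the bar would change length by δ_free = Σ αᵢΔT Lᵢ = 10.3×10⁻⁶×180×360 + 23.6×10⁻⁶×180×525 + 1×10⁻⁶×180×625 = 3.01 mm.
The walls prevent any net length change, so an axial force P (same in every segment) develops. Compatibility: P · Σ Lᵢ/(AᵢEᵢ) = δ_free.
Σ Lᵢ/(AᵢEᵢ) = 360/(1575×107×10³) + 525/(2050×69×10³) + 625/(2075×143×10³) = 7.954×10⁻⁶ mm/N.
P = 3.01 / 7.954×10⁻⁶ = 378400 N = 378.4 kN, compressive.
σ_{aluminium} = P / A = 378400 / 2050 = 184.6 MPa.

σ ≈ 185 MPa (compressive)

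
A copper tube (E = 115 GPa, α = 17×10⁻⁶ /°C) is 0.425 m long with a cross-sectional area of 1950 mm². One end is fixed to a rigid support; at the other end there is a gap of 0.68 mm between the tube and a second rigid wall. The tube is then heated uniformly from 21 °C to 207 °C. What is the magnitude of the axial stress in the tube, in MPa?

Unrestrained expansion: δ_free = αΔT L = 17×10⁻⁶ × 186 × 425 = 1.344 mm.
The gap closes (δ_free > 0.68 mm) and the wall then resists a further 1.344 − 0.68 = 0.6638 mm of expansion.
So σ = E(δ_free − g)/L = 115×10³ × 0.6638/425 = 179.6 MPa.

σ ≈ 180 MPa (compressive)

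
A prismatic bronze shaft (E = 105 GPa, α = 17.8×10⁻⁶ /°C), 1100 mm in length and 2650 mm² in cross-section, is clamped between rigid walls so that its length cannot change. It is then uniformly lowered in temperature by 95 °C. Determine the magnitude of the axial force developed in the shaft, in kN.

P ≈ 471 kN (tensile)

The ends cannot move, so σ = EαΔT = 105×10³ × 17.8×10⁻⁶ × 95 = 177.6 MPa.
Axial force P = σA = 177.6 × 2650 = 470500 N = 470.5 kN, tensile.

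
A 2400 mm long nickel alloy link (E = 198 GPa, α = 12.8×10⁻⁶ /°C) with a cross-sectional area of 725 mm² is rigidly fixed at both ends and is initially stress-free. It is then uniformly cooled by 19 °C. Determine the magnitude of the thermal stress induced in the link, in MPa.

σ ≈ 48.2 MPa (tensile)

The supports are rigid, so the total axial strain is zero. The restrained thermal strain is ε = αΔT = 12.8×10⁻⁶ × 19 = 243.2×10⁻⁶.
The stress required to suppress this strain is σ = Eε = 198×10³ × 243.2×10⁻⁶ = 48.15 MPa, tensile since the link is trying to contract.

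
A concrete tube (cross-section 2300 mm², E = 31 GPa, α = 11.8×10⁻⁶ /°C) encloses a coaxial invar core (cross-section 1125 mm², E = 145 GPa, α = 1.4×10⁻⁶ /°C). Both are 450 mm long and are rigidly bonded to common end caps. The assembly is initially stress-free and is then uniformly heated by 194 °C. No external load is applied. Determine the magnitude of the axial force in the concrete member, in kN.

Both members must finish at the same length. With the larger α, the concrete tends to over-expand; the plates restrain it, putting the concrete in compression and the invar in tension. With no external load the two internal forces are equal and opposite, magnitude P.
Equating the net (thermal + elastic) strains gives |α₁ − α₂|·ΔT = P·[1/(A₁E₁) + 1/(A₂E₂)].
|α₁ − α₂|·ΔT = 10.4×10⁻⁶ × 194 = 0.002018.
1/(A₁E₁) + 1/(A₂E₂) = 1/(2300×31×10³) + 1/(1125×145×10³) = 2.016×10⁻⁸ N⁻¹.
So P = 0.002018 / 2.016×10⁻⁸ = 100.1 kN.

P ≈ 100 kN (compressive in the concrete)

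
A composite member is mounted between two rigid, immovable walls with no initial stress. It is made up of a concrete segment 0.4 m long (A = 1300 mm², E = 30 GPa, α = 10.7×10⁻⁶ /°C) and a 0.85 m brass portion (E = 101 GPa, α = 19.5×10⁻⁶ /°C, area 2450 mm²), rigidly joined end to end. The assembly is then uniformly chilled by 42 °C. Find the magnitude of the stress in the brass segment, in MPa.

σ ≈ 26.1 MPa (tensile)

Free thermal contraction of the whole bar: Σ αᵢΔT Lᵢ = 10.7×10⁻⁶×42×400 + 19.5×10⁻⁶×42×850 = 0.8759 mm.
Since the ends are fixed, an axial force P builds up, equal in every segment, with P · Σ Lᵢ/(AᵢEᵢ) = δ_free.
The series flexibility is Σ Lᵢ/(AᵢEᵢ) = 400/(1300×30×10³) + 850/(2450×101×10³) = 1.369×10⁻⁵ mm/N.
So P = 0.8759 / 1.369×10⁻⁵ = 63.97 kN, tensile.
σ_{brass} = P / A = 63970 / 2450 = 26.11 MPa.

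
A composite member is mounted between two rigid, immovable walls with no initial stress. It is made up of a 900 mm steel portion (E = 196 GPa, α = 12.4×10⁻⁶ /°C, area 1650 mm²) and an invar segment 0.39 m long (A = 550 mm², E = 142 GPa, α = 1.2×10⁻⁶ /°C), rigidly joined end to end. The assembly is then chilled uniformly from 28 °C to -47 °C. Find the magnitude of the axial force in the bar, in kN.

Free thermal contraction of the whole bar: Σ αᵢΔT Lᵢ = 12.4×10⁻⁶×75×900 + 1.2×10⁻⁶×75×390 = 0.8721 mm.
The walls prevent any net length change, so an axial force P (same in every segment) develops. Compatibility: P · Σ Lᵢ/(AᵢEᵢ) = δ_free.
The series flexibility is Σ Lᵢ/(AᵢEᵢ) = 900/(1650×196×10³) + 390/(550×142×10³) = 7.777×10⁻⁶ mm/N.
P = 0.8721 / 7.777×10⁻⁶ = 112100 N = 112.1 kN, tensile.

P ≈ 112 kN (tensile)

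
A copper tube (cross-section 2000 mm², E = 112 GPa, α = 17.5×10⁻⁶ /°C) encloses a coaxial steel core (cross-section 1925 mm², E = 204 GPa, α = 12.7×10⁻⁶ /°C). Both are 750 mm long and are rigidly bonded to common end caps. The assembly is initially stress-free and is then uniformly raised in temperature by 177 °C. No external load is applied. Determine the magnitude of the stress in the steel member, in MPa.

Equilibrium of a rigid end plate with no external load gives equal and opposite internal forces ±P in the two members. Since α_{copper} > α_{steel}, heating drives the copper into compression and the steel into tension.
Equating the net (thermal + elastic) strains gives |α₁ − α₂|·ΔT = P·[1/(A₁E₁) + 1/(A₂E₂)].
|α₁ − α₂|·ΔT = 4.8×10⁻⁶ × 177 = 0.0008496.
1/(A₁E₁) + 1/(A₂E₂) = 1/(2000×112×10³) + 1/(1925×204×10³) = 7.011×10⁻⁹ N⁻¹.
So P = 0.0008496 / 7.011×10⁻⁹ = 121.2 kN.
σ_{steel} = P/A₂ = 121200/1925 = 62.95 MPa, tensile.

σ ≈ 63 MPa (tensile)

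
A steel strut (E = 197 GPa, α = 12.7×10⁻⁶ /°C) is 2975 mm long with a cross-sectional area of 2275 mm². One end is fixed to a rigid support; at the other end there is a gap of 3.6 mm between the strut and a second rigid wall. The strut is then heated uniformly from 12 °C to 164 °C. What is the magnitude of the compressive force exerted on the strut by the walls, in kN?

Unrestrained expansion: δ_free = αΔT L = 12.7×10⁻⁶ × 152 × 2975 = 5.743 mm.
The gap closes (δ_free > 3.6 mm) and the wall then resists a further 5.743 − 3.6 = 2.143 mm of expansion.
That suppressed elongation corresponds to σ = E·Δ/L = 197×10³ × 2.143/2975 = 141.9 MPa.
Force on the wall = σA = 141.9 × 2275 mm² = 322.8 kN.

P ≈ 323 kN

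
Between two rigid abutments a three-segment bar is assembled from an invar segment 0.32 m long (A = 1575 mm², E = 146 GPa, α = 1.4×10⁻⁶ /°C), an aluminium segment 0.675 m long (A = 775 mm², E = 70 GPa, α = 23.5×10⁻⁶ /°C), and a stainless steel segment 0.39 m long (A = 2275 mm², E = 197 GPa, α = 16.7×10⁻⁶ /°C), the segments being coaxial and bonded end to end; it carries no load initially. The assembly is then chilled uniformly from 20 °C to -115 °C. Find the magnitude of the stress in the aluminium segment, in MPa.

σ ≈ 270 MPa (tensile)

If the supports were absent, the total length change would be Σ αᵢΔT Lᵢ = 1.4×10⁻⁶×135×320 + 23.5×10⁻⁶×135×675 + 16.7×10⁻⁶×135×390 = 3.081 mm.
Since the ends are fixed, an axial force P builds up, equal in every segment, with P · Σ Lᵢ/(AᵢEᵢ) = δ_free.
Σ Lᵢ/(AᵢEᵢ) = 320/(1575×146×10³) + 675/(775×70×10³) + 390/(2275×197×10³) = 1.47×10⁻⁵ mm/N.
So P = 3.081 / 1.47×10⁻⁵ = 209.5 kN, tensile.
σ_{aluminium} = P / A = 209500 / 775 = 270.4 MPa.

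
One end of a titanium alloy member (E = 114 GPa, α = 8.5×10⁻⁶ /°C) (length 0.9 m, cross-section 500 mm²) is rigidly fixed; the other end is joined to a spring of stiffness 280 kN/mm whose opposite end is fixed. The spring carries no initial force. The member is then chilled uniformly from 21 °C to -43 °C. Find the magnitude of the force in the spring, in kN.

P ≈ 25.3 kN

If the spring were absent the member would shorten by αΔT L = 8.5×10⁻⁶ × 64 × 900 = 0.4896 mm.
Let P be the tensile force in the spring. The member extends elastically by PL/(AE) and the spring stretches by P/k; together these equal δ_free.
So P = δ_free / [L/(AE) + 1/k] = 0.4896 / [ 900/(500×114×10³) + 1/(280×10³) ].
P = 0.4896 / 1.936×10⁻⁵ = 25290 N.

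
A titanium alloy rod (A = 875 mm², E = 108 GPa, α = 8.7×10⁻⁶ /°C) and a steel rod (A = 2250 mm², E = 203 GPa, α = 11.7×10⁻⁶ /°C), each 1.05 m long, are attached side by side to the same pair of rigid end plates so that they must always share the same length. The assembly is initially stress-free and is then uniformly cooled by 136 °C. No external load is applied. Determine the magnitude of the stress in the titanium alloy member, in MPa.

σ ≈ 36.5 MPa (compressive)

Equilibrium of a rigid end plate with no external load gives equal and opposite internal forces ±P in the two members. Since α_{steel} > α_{titanium alloy}, cooling drives the steel into tension and the titanium alloy into compression.
Compatibility of the two members (thermal + elastic change equal): (α₁ − α₂)ΔT = P·[1/(A₁E₁) + 1/(A₂E₂)].
|α₁ − α₂|·ΔT = 3×10⁻⁶ × 136 = 0.000408.
1/(A₁E₁) + 1/(A₂E₂) = 1/(875×108×10³) + 1/(2250×203×10³) = 1.277×10⁻⁸ N⁻¹.
So P = 0.000408 / 1.277×10⁻⁸ = 31.95 kN.
σ_{titanium alloy} = P/A₁ = 31950/875 = 36.51 MPa, compressive.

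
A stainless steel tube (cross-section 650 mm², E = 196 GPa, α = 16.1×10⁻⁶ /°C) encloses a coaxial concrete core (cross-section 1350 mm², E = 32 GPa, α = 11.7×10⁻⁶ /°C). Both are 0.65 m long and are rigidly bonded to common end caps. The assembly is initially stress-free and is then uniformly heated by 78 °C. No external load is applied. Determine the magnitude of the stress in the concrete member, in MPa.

σ ≈ 8.2 MPa (tensile)

Equilibrium of a rigid end plate with no external load gives equal and opposite internal forces ±P in the two members. Since α_{stainless steel} > α_{concrete}, heating drives the stainless steel into compression and the concrete into tension.
Equating the net (thermal + elastic) strains gives |α₁ − α₂|·ΔT = P·[1/(A₁E₁) + 1/(A₂E₂)].
|α₁ − α₂|·ΔT = 4.4×10⁻⁶ × 78 = 0.0003432.
1/(A₁E₁) + 1/(A₂E₂) = 1/(650×196×10³) + 1/(1350×32×10³) = 3.1×10⁻⁸ N⁻¹.
P = 0.0003432 / 3.1×10⁻⁸ = 11070 N = 11.07 kN.
σ_{concrete} = P/A₂ = 11070/1350 = 8.201 MPa, tensile.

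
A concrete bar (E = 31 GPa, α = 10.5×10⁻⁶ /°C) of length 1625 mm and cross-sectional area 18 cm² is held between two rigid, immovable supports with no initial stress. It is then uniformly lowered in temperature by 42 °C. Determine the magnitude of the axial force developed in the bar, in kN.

The ends cannot move, so σ = EαΔT = 31×10³ × 10.5×10⁻⁶ × 42 = 13.67 MPa.
P = AEαΔT = 1800 × 31×10³ × 10.5×10⁻⁶ × 42 = 24.61 kN (tensile).

P ≈ 24.6 kN (tensile)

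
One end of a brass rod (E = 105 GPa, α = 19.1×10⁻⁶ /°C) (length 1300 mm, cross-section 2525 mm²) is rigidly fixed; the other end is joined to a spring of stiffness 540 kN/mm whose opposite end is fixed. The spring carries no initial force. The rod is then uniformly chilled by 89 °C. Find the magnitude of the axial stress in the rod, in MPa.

σ ≈ 130 MPa (tensile)

If the spring were absent the rod would shorten by αΔT L = 19.1×10⁻⁶ × 89 × 1300 = 2.21 mm.
With a force P in the spring, the elastic change of the rod is PL/(AE) and that of the spring is P/k; compatibility requires their sum to equal δ_free.
P [ L/(AE) + 1/k ] = δ_free → P [ 1300/(2525×105×10³) + 1/(540×10³) ] = 2.21.
P = 2.21 / 6.755×10⁻⁶ = 327100 N.
σ = P/A = 327100/2525 = 129.6 MPa.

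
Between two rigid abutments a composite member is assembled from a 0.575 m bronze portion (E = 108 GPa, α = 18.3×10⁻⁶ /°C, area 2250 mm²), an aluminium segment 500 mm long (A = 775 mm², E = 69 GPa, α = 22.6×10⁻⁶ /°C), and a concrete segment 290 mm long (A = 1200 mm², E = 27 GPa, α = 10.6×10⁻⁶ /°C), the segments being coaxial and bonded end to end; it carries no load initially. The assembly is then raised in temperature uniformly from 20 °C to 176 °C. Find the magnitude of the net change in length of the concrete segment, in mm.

If the supports were absent, the total length change would be Σ αᵢΔT Lᵢ = 18.3×10⁻⁶×156×575 + 22.6×10⁻⁶×156×500 + 10.6×10⁻⁶×156×290 = 3.884 mm.
The rigid supports impose zero overall length change; the single axial force P common to all segments must satisfy P Σ Lᵢ/(AᵢEᵢ) = δ_free.
The series flexibility is Σ Lᵢ/(AᵢEᵢ) = 575/(2250×108×10³) + 500/(775×69×10³) + 290/(1200×27×10³) = 2.067×10⁻⁵ mm/N.
P = 3.884 / 2.067×10⁻⁵ = 187900 N = 187.9 kN, compressive.
For the concrete segment, free thermal change = 10.6×10⁻⁶×156×290 = 0.4795 mm and elastic change from P = 187900×290/(1200×27×10³) = 1.682 mm; these oppose, so the net change is 1.2 mm (segment shortens).

|ΔL| ≈ 1.2 mm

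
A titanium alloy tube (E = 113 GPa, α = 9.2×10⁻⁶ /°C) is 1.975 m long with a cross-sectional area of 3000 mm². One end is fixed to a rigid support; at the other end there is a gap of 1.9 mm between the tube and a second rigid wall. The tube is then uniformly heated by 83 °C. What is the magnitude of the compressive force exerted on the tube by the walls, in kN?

P ≈ 0 kN

If the wall were absent the tube would grow by αΔT L = 9.2×10⁻⁶ × 83 × 1975 = 1.508 mm.
Since δ_free = 1.51 mm is less than the 1.9 mm gap, the tube never touches the wall. No axial force develops.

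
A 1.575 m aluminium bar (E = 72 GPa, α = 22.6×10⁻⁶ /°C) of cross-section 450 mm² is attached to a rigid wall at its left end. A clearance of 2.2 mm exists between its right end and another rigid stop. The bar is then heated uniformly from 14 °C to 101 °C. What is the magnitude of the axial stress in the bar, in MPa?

Free thermal elongation = αΔT L = 22.6×10⁻⁶ × 87 × 1575 = 3.097 mm.
This exceeds the 2.2 mm gap, so the wall pushes back. The portion of expansion that must be recovered elastically is δ_free − gap = 3.097 − 2.2 = 0.8968 mm.
So σ = E(δ_free − g)/L = 72×10³ × 0.8968/1575 = 40.99 MPa.

σ ≈ 41 MPa (compressive)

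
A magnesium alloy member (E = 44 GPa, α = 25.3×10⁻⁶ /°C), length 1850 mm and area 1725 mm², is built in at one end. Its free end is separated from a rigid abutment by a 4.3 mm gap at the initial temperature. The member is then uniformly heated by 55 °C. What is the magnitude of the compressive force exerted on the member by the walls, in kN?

Free thermal elongation = αΔT L = 25.3×10⁻⁶ × 55 × 1850 = 2.574 mm.
This is smaller than the 4.3 mm clearance, so the member expands freely without reaching the stop — the stress is zero.

P ≈ 0 kN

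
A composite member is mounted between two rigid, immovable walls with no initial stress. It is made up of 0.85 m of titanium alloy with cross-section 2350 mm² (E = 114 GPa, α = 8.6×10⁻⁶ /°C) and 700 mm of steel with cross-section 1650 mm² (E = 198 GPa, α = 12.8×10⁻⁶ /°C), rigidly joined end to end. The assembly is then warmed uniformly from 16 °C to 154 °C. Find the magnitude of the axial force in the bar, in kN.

P ≈ 422 kN (compressive)

With the walls removed the bar would change length by δ_free = Σ αᵢΔT Lᵢ = 8.6×10⁻⁶×138×850 + 12.8×10⁻⁶×138×700 = 2.245 mm.
The walls prevent any net length change, so an axial force P (same in every segment) develops. Compatibility: P · Σ Lᵢ/(AᵢEᵢ) = δ_free.
Σ Lᵢ/(AᵢEᵢ) = 850/(2350×114×10³) + 700/(1650×198×10³) = 5.315×10⁻⁶ mm/N.
So P = 2.245 / 5.315×10⁻⁶ = 422.4 kN, compressive.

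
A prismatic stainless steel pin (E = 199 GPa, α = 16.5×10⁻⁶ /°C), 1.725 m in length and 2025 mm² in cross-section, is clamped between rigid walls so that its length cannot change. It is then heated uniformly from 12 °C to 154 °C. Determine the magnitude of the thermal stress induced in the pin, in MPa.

σ ≈ 466 MPa (compressive)

Because both ends are immovable the net strain is zero, and the suppressed thermal strain is αΔT = 16.5×10⁻⁶ × 142 = 2343×10⁻⁶.
σ = EαΔT = 199×10³ × 16.5×10⁻⁶ × 142 = 466.3 MPa (compressive; the pin is trying to expand).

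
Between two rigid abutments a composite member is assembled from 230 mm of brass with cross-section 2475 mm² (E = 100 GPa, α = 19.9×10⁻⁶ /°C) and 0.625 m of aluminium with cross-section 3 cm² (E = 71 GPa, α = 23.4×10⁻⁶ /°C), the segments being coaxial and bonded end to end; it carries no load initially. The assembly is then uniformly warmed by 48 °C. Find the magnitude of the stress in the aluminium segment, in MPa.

Free thermal expansion of the whole bar: Σ αᵢΔT Lᵢ = 19.9×10⁻⁶×48×230 + 23.4×10⁻⁶×48×625 = 0.9217 mm.
The walls prevent any net length change, so an axial force P (same in every segment) develops. Compatibility: P · Σ Lᵢ/(AᵢEᵢ) = δ_free.
The series flexibility is Σ Lᵢ/(AᵢEᵢ) = 230/(2475×100×10³) + 625/(300×71×10³) = 3.027×10⁻⁵ mm/N.
P = 0.9217 / 3.027×10⁻⁵ = 30450 N = 30.45 kN, compressive.
σ_{aluminium} = P / A = 30450 / 300 = 101.5 MPa.

σ ≈ 101 MPa (compressive)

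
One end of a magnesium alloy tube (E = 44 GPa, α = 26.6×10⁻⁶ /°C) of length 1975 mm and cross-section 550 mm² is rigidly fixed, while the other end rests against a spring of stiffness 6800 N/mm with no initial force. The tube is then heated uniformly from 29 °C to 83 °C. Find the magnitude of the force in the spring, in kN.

Free thermal expansion: δ_free = αΔT L = 26.6×10⁻⁶ × 54 × 1975 = 2.837 mm.
With a force P in the spring, the elastic change of the tube is PL/(AE) and that of the spring is P/k; compatibility requires their sum to equal δ_free.
So P = δ_free / [L/(AE) + 1/k] = 2.837 / [ 1975/(550×44×10³) + 1/(6800) ].
P = 2.837 / 0.0002287 = 12410 N.

P ≈ 12.4 kN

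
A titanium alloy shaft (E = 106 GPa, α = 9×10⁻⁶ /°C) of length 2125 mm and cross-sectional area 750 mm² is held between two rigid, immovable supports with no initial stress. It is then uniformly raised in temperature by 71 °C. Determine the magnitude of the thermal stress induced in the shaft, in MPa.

σ ≈ 67.7 MPa (compressive)

The supports are rigid, so the total axial strain is zero. The restrained thermal strain is ε = αΔT = 9×10⁻⁶ × 71 = 639×10⁻⁶.
The stress required to suppress this strain is σ = Eε = 106×10³ × 639×10⁻⁶ = 67.73 MPa, compressive since the shaft is trying to expand.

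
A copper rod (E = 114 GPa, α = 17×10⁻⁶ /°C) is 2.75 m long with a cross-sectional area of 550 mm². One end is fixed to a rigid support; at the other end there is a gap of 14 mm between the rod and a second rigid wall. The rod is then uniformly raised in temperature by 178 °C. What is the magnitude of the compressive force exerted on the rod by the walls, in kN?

P ≈ 0 kN

Free thermal elongation = αΔT L = 17×10⁻⁶ × 178 × 2750 = 8.322 mm.
This is smaller than the 14 mm clearance, so the rod expands freely without reaching the stop — the stress is zero.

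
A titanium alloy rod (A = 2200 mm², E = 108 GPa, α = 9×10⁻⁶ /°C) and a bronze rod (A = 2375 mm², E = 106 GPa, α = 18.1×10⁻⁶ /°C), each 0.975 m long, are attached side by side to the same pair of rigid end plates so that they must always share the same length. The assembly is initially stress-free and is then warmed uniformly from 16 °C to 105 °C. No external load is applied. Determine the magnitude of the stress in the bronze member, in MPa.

The bronze has the larger α, so on heating it would change length more than the titanium alloy if both were free. The rigid plates force a common final length, so the bronze is put into compression and the titanium alloy into tension, with equal and opposite forces P (no external load).
Compatibility of the two members (thermal + elastic change equal): (α₁ − α₂)ΔT = P·[1/(A₁E₁) + 1/(A₂E₂)].
|α₁ − α₂|·ΔT = 9.1×10⁻⁶ × 89 = 0.0008099.
1/(A₁E₁) + 1/(A₂E₂) = 1/(2200×108×10³) + 1/(2375×106×10³) = 8.181×10⁻⁹ N⁻¹.
P = 0.0008099 / 8.181×10⁻⁹ = 99000 N = 99 kN.
σ_{bronze} = P/A₂ = 99000/2375 = 41.68 MPa, compressive.

σ ≈ 41.7 MPa (compressive)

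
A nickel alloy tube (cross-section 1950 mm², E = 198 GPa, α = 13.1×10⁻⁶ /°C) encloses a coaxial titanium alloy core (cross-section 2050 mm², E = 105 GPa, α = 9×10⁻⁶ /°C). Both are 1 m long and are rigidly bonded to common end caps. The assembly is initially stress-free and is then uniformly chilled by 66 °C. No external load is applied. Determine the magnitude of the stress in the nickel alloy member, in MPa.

Equilibrium of a rigid end plate with no external load gives equal and opposite internal forces ±P in the two members. Since α_{nickel alloy} > α_{titanium alloy}, cooling drives the nickel alloy into tension and the titanium alloy into compression.
Compatibility of the two members (thermal + elastic change equal): (α₁ − α₂)ΔT = P·[1/(A₁E₁) + 1/(A₂E₂)].
|α₁ − α₂|·ΔT = 4.1×10⁻⁶ × 66 = 0.0002706.
1/(A₁E₁) + 1/(A₂E₂) = 1/(1950×198×10³) + 1/(2050×105×10³) = 7.236×10⁻⁹ N⁻¹.
So P = 0.0002706 / 7.236×10⁻⁹ = 37.4 kN.
σ_{nickel alloy} = P/A₁ = 37400/1950 = 19.18 MPa, tensile.

σ ≈ 19.2 MPa (tensile)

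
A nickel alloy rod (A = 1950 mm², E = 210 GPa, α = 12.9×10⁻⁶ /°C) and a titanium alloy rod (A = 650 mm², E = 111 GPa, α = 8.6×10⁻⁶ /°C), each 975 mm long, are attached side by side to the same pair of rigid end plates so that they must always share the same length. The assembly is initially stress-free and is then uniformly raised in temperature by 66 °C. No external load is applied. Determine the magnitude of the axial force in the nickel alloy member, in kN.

P ≈ 17.4 kN (compressive in the nickel alloy)

The nickel alloy has the larger α, so on heating it would change length more than the titanium alloy if both were free. The rigid plates force a common final length, so the nickel alloy is put into compression and the titanium alloy into tension, with equal and opposite forces P (no external load).
Setting the final lengths equal and cancelling L: (α₁ − α₂)ΔT = P/(A₁E₁) + P/(A₂E₂).
|α₁ − α₂|·ΔT = 4.3×10⁻⁶ × 66 = 0.0002838.
1/(A₁E₁) + 1/(A₂E₂) = 1/(1950×210×10³) + 1/(650×111×10³) = 1.63×10⁻⁸ N⁻¹.
P = 0.0002838 / 1.63×10⁻⁸ = 17410 N = 17.41 kN.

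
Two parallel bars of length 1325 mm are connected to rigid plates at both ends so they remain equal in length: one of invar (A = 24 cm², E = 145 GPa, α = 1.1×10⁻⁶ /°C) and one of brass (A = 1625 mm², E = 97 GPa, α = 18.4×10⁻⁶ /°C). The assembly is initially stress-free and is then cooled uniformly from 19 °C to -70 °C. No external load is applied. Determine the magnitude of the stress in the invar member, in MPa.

σ ≈ 69.6 MPa (compressive)

Equilibrium of a rigid end plate with no external load gives equal and opposite internal forces ±P in the two members. Since α_{brass} > α_{invar}, cooling drives the brass into tension and the invar into compression.
Compatibility of the two members (thermal + elastic change equal): (α₁ − α₂)ΔT = P·[1/(A₁E₁) + 1/(A₂E₂)].
|α₁ − α₂|·ΔT = 17.3×10⁻⁶ × 89 = 0.00154.
1/(A₁E₁) + 1/(A₂E₂) = 1/(2400×145×10³) + 1/(1625×97×10³) = 9.218×10⁻⁹ N⁻¹.
So P = 0.00154 / 9.218×10⁻⁹ = 167 kN.
σ_{invar} = P/A₁ = 167000/2400 = 69.6 MPa, compressive.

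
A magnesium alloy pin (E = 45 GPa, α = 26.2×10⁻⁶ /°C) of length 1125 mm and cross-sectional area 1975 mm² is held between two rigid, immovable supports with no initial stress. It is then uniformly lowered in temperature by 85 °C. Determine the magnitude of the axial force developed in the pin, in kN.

The ends cannot move, so σ = EαΔT = 45×10³ × 26.2×10⁻⁶ × 85 = 100.2 MPa.
Then P = σA = 100.2 × 1975 mm² = 197.9 kN, tensile.

P ≈ 198 kN (tensile)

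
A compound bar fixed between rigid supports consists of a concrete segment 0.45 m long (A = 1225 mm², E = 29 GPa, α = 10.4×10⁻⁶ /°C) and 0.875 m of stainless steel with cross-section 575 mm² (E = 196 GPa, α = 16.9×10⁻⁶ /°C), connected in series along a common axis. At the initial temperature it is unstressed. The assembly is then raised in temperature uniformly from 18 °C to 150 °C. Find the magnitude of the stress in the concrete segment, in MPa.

Free thermal expansion of the whole bar: Σ αᵢΔT Lᵢ = 10.4×10⁻⁶×132×450 + 16.9×10⁻⁶×132×875 = 2.57 mm.
The walls prevent any net length change, so an axial force P (same in every segment) develops. Compatibility: P · Σ Lᵢ/(AᵢEᵢ) = δ_free.
Σ Lᵢ/(AᵢEᵢ) = 450/(1225×29×10³) + 875/(575×196×10³) = 2.043×10⁻⁵ mm/N.
Hence P = δ_free / Σ(L/AE) = 2.57/2.043×10⁻⁵ = 125.8 kN (compressive).
σ_{concrete} = P / A = 125800 / 1225 = 102.7 MPa.

σ ≈ 103 MPa (compressive)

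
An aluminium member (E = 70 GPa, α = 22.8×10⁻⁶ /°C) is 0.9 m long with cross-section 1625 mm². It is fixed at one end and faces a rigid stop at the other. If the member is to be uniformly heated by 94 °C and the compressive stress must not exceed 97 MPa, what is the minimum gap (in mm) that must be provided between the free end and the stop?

g ≈ 0.682 mm

Free expansion if unrestrained: δ_free = αΔT L = 22.8×10⁻⁶ × 94 × 900 = 1.929 mm.
At the allowable stress the elastic shortening the wall may impose is σL/E = 97 × 900 / (70×10³) = 1.247 mm.
So the gap has to take up the difference, g_min = δ_free − σL/E = 1.929 − 1.247 = 0.6817 mm.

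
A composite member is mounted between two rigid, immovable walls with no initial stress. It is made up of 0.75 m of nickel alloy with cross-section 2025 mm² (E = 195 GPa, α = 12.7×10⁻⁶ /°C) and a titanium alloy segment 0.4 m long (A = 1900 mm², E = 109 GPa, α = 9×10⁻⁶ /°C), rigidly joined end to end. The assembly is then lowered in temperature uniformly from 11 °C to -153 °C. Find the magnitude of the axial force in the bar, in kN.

P ≈ 562 kN (tensile)

Free thermal contraction of the whole bar: Σ αᵢΔT Lᵢ = 12.7×10⁻⁶×164×750 + 9×10⁻⁶×164×400 = 2.152 mm.
The walls prevent any net length change, so an axial force P (same in every segment) develops. Compatibility: P · Σ Lᵢ/(AᵢEᵢ) = δ_free.
The series flexibility is Σ Lᵢ/(AᵢEᵢ) = 750/(2025×195×10³) + 400/(1900×109×10³) = 3.831×10⁻⁶ mm/N.
P = 2.152 / 3.831×10⁻⁶ = 561900 N = 561.9 kN, tensile.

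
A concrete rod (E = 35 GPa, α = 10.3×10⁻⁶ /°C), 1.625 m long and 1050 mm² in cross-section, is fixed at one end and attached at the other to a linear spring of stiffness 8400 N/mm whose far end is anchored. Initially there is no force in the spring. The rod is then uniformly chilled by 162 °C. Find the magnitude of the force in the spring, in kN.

P ≈ 16.6 kN

Free thermal contraction: δ_free = αΔT L = 10.3×10⁻⁶ × 162 × 1625 = 2.711 mm.
With a force P in the spring, the elastic change of the rod is PL/(AE) and that of the spring is P/k; compatibility requires their sum to equal δ_free.
P [ L/(AE) + 1/k ] = δ_free → P [ 1625/(1050×35×10³) + 1/(8400) ] = 2.711.
P = 2.711 / 0.0001633 = 16610 N.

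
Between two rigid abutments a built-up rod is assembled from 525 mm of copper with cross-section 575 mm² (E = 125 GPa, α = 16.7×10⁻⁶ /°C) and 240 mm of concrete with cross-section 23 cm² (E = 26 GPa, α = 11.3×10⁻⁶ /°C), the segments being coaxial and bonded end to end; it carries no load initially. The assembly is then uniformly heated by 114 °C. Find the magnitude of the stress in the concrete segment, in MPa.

σ ≈ 50.3 MPa (compressive)

If the supports were absent, the total length change would be Σ αᵢΔT Lᵢ = 16.7×10⁻⁶×114×525 + 11.3×10⁻⁶×114×240 = 1.309 mm.
The walls prevent any net length change, so an axial force P (same in every segment) develops. Compatibility: P · Σ Lᵢ/(AᵢEᵢ) = δ_free.
The series flexibility is Σ Lᵢ/(AᵢEᵢ) = 525/(575×125×10³) + 240/(2300×26×10³) = 1.132×10⁻⁵ mm/N.
So P = 1.309 / 1.132×10⁻⁵ = 115.6 kN, compressive.
σ_{concrete} = P / A = 115600 / 2300 = 50.27 MPa.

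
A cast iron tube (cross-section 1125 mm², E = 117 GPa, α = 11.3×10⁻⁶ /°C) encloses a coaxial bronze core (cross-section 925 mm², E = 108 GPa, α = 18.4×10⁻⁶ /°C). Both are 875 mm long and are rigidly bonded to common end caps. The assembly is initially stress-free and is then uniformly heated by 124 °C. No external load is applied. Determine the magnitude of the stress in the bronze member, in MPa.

The bronze has the larger α, so on heating it would change length more than the cast iron if both were free. The rigid plates force a common final length, so the bronze is put into compression and the cast iron into tension, with equal and opposite forces P (no external load).
Equating the net (thermal + elastic) strains gives |α₁ − α₂|·ΔT = P·[1/(A₁E₁) + 1/(A₂E₂)].
|α₁ − α₂|·ΔT = 7.1×10⁻⁶ × 124 = 0.0008804.
1/(A₁E₁) + 1/(A₂E₂) = 1/(1125×117×10³) + 1/(925×108×10³) = 1.761×10⁻⁸ N⁻¹.
P = 0.0008804 / 1.761×10⁻⁸ = 50000 N = 50 kN.
σ_{bronze} = P/A₂ = 50000/925 = 54.06 MPa, compressive.

σ ≈ 54.1 MPa (compressive)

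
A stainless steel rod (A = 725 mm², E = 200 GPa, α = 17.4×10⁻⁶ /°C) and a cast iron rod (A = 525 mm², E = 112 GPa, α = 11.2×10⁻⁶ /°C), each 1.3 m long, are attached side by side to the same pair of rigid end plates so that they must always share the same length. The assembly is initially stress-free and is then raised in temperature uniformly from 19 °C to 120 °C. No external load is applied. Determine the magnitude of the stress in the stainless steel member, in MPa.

σ ≈ 36.1 MPa (compressive)

Equilibrium of a rigid end plate with no external load gives equal and opposite internal forces ±P in the two members. Since α_{stainless steel} > α_{cast iron}, heating drives the stainless steel into compression and the cast iron into tension.
Setting the final lengths equal and cancelling L: (α₁ − α₂)ΔT = P/(A₁E₁) + P/(A₂E₂).
|α₁ − α₂|·ΔT = 6.2×10⁻⁶ × 101 = 0.0006262.
1/(A₁E₁) + 1/(A₂E₂) = 1/(725×200×10³) + 1/(525×112×10³) = 2.39×10⁻⁸ N⁻¹.
So P = 0.0006262 / 2.39×10⁻⁸ = 26.2 kN.
σ_{stainless steel} = P/A₁ = 26200/725 = 36.13 MPa, compressive.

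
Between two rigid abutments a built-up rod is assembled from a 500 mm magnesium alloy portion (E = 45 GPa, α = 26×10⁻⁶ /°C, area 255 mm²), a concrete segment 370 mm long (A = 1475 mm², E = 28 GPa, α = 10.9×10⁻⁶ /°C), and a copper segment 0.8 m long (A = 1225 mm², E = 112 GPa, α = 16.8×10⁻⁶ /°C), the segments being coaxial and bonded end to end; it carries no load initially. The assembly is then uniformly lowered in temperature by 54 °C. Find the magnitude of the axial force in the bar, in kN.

Free thermal contraction of the whole bar: Σ αᵢΔT Lᵢ = 26×10⁻⁶×54×500 + 10.9×10⁻⁶×54×370 + 16.8×10⁻⁶×54×800 = 1.646 mm.
The walls prevent any net length change, so an axial force P (same in every segment) develops. Compatibility: P · Σ Lᵢ/(AᵢEᵢ) = δ_free.
The series flexibility is Σ Lᵢ/(AᵢEᵢ) = 500/(255×45×10³) + 370/(1475×28×10³) + 800/(1225×112×10³) = 5.836×10⁻⁵ mm/N.
Hence P = δ_free / Σ(L/AE) = 1.646/5.836×10⁻⁵ = 28.2 kN (tensile).

P ≈ 28.2 kN (tensile)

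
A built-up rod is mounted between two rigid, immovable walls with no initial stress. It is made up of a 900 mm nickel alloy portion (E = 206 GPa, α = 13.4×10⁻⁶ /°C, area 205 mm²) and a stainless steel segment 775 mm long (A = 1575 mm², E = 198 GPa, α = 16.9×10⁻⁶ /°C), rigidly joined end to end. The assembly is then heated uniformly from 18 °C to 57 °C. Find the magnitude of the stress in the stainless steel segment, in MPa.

σ ≈ 26.2 MPa (compressive)

With the walls removed the bar would change length by δ_free = Σ αᵢΔT Lᵢ = 13.4×10⁻⁶×39×900 + 16.9×10⁻⁶×39×775 = 0.9811 mm.
Since the ends are fixed, an axial force P builds up, equal in every segment, with P · Σ Lᵢ/(AᵢEᵢ) = δ_free.
The series flexibility is Σ Lᵢ/(AᵢEᵢ) = 900/(205×206×10³) + 775/(1575×198×10³) = 2.38×10⁻⁵ mm/N.
Hence P = δ_free / Σ(L/AE) = 0.9811/2.38×10⁻⁵ = 41.23 kN (compressive).
σ_{stainless steel} = P / A = 41230 / 1575 = 26.18 MPa.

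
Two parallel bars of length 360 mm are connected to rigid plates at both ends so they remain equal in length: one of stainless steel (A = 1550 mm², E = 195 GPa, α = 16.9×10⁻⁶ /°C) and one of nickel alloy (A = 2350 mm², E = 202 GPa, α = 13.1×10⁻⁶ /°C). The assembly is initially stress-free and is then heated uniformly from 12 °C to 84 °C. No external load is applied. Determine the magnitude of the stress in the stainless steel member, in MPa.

The stainless steel has the larger α, so on heating it would change length more than the nickel alloy if both were free. The rigid plates force a common final length, so the stainless steel is put into compression and the nickel alloy into tension, with equal and opposite forces P (no external load).
Compatibility of the two members (thermal + elastic change equal): (α₁ − α₂)ΔT = P·[1/(A₁E₁) + 1/(A₂E₂)].
|α₁ − α₂|·ΔT = 3.8×10⁻⁶ × 72 = 0.0002736.
1/(A₁E₁) + 1/(A₂E₂) = 1/(1550×195×10³) + 1/(2350×202×10³) = 5.415×10⁻⁹ N⁻¹.
So P = 0.0002736 / 5.415×10⁻⁹ = 50.53 kN.
σ_{stainless steel} = P/A₁ = 50530/1550 = 32.6 MPa, compressive.

σ ≈ 32.6 MPa (compressive)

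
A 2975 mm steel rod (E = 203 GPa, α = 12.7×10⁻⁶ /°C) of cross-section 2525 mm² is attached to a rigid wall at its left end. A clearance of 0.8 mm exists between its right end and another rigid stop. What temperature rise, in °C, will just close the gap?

ΔT ≈ 21.2 °C

The gap closes when αΔT L = 0.8 mm, since the rod is still unstressed at that instant.
So ΔT = g/(αL) = 0.8/(12.7×10⁻⁶ × 2975) = 21.17 °C.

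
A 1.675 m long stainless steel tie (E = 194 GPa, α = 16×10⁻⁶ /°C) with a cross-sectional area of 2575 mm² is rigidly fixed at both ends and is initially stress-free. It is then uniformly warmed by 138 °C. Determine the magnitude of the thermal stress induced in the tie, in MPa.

With length fixed, the mechanical strain must cancel the thermal strain αΔT = 16×10⁻⁶ × 138 = 2208×10⁻⁶.
The stress required to suppress this strain is σ = Eε = 194×10³ × 2208×10⁻⁶ = 428.4 MPa, compressive since the tie is trying to expand.

σ ≈ 428 MPa (compressive)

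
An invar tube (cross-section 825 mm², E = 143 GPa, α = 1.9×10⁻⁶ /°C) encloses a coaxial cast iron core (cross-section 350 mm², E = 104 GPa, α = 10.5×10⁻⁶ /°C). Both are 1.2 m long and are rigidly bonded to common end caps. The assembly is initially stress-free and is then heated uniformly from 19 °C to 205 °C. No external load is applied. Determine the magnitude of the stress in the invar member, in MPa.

σ ≈ 53.9 MPa (tensile)

Equilibrium of a rigid end plate with no external load gives equal and opposite internal forces ±P in the two members. Since α_{cast iron} > α_{invar}, heating drives the cast iron into compression and the invar into tension.
Setting the final lengths equal and cancelling L: (α₁ − α₂)ΔT = P/(A₁E₁) + P/(A₂E₂).
|α₁ − α₂|·ΔT = 8.6×10⁻⁶ × 186 = 0.0016.
1/(A₁E₁) + 1/(A₂E₂) = 1/(825×143×10³) + 1/(350×104×10³) = 3.595×10⁻⁸ N⁻¹.
P = 0.0016 / 3.595×10⁻⁸ = 44500 N = 44.5 kN.
σ_{invar} = P/A₁ = 44500/825 = 53.94 MPa, tensile.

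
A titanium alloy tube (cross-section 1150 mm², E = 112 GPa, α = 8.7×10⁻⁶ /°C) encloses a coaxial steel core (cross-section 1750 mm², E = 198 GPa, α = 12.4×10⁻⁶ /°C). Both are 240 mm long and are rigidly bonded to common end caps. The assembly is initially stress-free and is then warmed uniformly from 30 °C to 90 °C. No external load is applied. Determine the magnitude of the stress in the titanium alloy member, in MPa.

σ ≈ 18.1 MPa (tensile)

Both members must finish at the same length. With the larger α, the steel tends to over-expand; the plates restrain it, putting the steel in compression and the titanium alloy in tension. With no external load the two internal forces are equal and opposite, magnitude P.
Compatibility of the two members (thermal + elastic change equal): (α₁ − α₂)ΔT = P·[1/(A₁E₁) + 1/(A₂E₂)].
|α₁ − α₂|·ΔT = 3.7×10⁻⁶ × 60 = 0.000222.
1/(A₁E₁) + 1/(A₂E₂) = 1/(1150×112×10³) + 1/(1750×198×10³) = 1.065×10⁻⁸ N⁻¹.
P = 0.000222 / 1.065×10⁻⁸ = 20850 N = 20.85 kN.
σ_{titanium alloy} = P/A₁ = 20850/1150 = 18.13 MPa, tensile.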